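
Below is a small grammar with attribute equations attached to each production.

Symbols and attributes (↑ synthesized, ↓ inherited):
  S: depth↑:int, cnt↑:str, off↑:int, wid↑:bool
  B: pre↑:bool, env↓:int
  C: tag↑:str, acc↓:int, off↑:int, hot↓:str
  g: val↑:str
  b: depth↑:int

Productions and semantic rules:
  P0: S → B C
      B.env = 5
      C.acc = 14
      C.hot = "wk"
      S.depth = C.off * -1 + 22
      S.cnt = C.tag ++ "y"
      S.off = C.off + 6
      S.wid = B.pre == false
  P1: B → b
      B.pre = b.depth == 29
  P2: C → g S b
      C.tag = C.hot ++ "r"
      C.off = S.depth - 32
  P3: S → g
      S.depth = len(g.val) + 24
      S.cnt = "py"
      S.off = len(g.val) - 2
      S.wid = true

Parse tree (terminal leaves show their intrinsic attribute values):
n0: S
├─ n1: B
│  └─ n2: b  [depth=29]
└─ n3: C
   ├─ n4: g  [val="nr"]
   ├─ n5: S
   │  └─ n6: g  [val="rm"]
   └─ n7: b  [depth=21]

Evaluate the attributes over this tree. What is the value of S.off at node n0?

1. n1.env = 5  [5]
2. n2.depth = 29  [terminal]
3. n1.pre = true  [b.depth == 29]
4. n3.acc = 14  [14]
5. n3.hot = "wk"  ["wk"]
6. n4.val = "nr"  [terminal]
7. n6.val = "rm"  [terminal]
8. n5.depth = 26  [len(g.val) + 24]
9. n5.cnt = "py"  ["py"]
10. n5.off = 0  [len(g.val) - 2]
11. n5.wid = true  [true]
12. n7.depth = 21  [terminal]
13. n3.tag = "wkr"  [C.hot ++ "r"]
14. n3.off = -6  [S.depth - 32]
15. n0.depth = 28  [C.off * -1 + 22]
16. n0.cnt = "wkry"  [C.tag ++ "y"]
17. n0.off = 0  [C.off + 6]
18. n0.wid = false  [B.pre == false]

0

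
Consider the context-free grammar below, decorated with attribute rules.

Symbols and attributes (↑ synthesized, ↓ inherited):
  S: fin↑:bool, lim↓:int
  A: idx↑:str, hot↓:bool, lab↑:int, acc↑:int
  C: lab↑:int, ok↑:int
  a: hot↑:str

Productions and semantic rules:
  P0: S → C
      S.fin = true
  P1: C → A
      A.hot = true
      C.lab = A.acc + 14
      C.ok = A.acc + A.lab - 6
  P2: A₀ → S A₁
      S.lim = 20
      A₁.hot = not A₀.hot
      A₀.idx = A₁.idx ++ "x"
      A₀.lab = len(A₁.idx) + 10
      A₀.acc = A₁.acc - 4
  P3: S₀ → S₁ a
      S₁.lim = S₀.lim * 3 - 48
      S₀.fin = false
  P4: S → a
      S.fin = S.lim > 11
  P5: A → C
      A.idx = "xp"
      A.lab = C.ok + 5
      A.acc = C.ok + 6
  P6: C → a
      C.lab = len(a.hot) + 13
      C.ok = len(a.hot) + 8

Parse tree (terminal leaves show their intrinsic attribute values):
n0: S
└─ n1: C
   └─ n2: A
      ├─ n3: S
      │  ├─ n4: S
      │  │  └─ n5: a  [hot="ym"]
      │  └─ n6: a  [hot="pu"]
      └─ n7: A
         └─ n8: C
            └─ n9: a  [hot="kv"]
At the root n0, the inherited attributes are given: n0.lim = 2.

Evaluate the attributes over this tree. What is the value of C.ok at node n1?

18

1. n0.lim = 2  [given at root]
2. n2.hot = true  [true]
3. n3.lim = 20  [20]
4. n4.lim = 12  [S₀.lim * 3 - 48]
5. n5.hot = "ym"  [terminal]
6. n4.fin = true  [S.lim > 11]
7. n6.hot = "pu"  [terminal]
8. n3.fin = false  [false]
9. n7.hot = false  [not A₀.hot]
10. n9.hot = "kv"  [terminal]
11. n8.lab = 15  [len(a.hot) + 13]
12. n8.ok = 10  [len(a.hot) + 8]
13. n7.idx = "xp"  ["xp"]
14. n7.lab = 15  [C.ok + 5]
15. n7.acc = 16  [C.ok + 6]
16. n2.idx = "xpx"  [A₁.idx ++ "x"]
17. n2.lab = 12  [len(A₁.idx) + 10]
18. n2.acc = 12  [A₁.acc - 4]
19. n1.lab = 26  [A.acc + 14]
20. n1.ok = 18  [A.acc + A.lab - 6]
21. n0.fin = true  [true]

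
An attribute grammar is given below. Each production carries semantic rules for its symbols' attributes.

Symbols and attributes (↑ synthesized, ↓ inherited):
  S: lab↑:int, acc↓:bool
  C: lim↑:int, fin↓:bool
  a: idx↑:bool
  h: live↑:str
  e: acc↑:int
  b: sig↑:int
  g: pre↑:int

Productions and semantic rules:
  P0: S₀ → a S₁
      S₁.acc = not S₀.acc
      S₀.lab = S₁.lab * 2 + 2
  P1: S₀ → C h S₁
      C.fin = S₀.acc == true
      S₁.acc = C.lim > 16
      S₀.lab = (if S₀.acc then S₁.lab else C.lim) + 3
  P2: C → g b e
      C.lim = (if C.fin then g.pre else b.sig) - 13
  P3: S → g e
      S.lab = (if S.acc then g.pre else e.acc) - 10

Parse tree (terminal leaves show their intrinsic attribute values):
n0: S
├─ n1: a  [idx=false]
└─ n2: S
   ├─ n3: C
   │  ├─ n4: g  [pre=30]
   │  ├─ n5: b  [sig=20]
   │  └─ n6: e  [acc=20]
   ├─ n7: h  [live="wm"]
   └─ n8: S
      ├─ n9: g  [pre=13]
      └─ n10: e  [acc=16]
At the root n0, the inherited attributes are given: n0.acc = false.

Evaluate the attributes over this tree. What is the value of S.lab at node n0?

14

1. n0.acc = false  [given at root]
2. n1.idx = false  [terminal]
3. n2.acc = true  [not S₀.acc]
4. n3.fin = true  [S₀.acc == true]
5. n4.pre = 30  [terminal]
6. n5.sig = 20  [terminal]
7. n6.acc = 20  [terminal]
8. n3.lim = 17  [(if C.fin then g.pre else b.sig) - 13]
9. n7.live = "wm"  [terminal]
10. n8.acc = true  [C.lim > 16]
11. n9.pre = 13  [terminal]
12. n10.acc = 16  [terminal]
13. n8.lab = 3  [(if S.acc then g.pre else e.acc) - 10]
14. n2.lab = 6  [(if S₀.acc then S₁.lab else C.lim) + 3]
15. n0.lab = 14  [S₁.lab * 2 + 2]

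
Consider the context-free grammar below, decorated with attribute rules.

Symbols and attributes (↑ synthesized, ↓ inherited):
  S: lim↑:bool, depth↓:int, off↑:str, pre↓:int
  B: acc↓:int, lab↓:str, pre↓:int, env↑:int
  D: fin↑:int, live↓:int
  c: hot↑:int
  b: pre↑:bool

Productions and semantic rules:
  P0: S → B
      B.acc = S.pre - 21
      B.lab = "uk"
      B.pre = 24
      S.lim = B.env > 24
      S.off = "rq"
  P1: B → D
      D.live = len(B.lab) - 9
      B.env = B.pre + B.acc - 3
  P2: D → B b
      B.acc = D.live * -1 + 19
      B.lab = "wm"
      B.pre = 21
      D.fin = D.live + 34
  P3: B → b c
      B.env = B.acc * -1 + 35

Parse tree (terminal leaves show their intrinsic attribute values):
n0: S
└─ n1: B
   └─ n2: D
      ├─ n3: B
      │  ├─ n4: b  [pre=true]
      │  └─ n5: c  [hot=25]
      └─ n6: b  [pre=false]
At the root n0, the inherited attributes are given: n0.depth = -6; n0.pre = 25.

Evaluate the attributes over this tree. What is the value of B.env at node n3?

1. n0.depth = -6  [given at root]
2. n0.pre = 25  [given at root]
3. n1.acc = 4  [S.pre - 21]
4. n1.lab = "uk"  ["uk"]
5. n1.pre = 24  [24]
6. n2.live = -7  [len(B.lab) - 9]
7. n3.acc = 26  [D.live * -1 + 19]
8. n3.lab = "wm"  ["wm"]
9. n3.pre = 21  [21]
10. n4.pre = true  [terminal]
11. n5.hot = 25  [terminal]
12. n3.env = 9  [B.acc * -1 + 35]
13. n6.pre = false  [terminal]
14. n2.fin = 27  [D.live + 34]
15. n1.env = 25  [B.pre + B.acc - 3]
16. n0.lim = true  [B.env > 24]
17. n0.off = "rq"  ["rq"]

9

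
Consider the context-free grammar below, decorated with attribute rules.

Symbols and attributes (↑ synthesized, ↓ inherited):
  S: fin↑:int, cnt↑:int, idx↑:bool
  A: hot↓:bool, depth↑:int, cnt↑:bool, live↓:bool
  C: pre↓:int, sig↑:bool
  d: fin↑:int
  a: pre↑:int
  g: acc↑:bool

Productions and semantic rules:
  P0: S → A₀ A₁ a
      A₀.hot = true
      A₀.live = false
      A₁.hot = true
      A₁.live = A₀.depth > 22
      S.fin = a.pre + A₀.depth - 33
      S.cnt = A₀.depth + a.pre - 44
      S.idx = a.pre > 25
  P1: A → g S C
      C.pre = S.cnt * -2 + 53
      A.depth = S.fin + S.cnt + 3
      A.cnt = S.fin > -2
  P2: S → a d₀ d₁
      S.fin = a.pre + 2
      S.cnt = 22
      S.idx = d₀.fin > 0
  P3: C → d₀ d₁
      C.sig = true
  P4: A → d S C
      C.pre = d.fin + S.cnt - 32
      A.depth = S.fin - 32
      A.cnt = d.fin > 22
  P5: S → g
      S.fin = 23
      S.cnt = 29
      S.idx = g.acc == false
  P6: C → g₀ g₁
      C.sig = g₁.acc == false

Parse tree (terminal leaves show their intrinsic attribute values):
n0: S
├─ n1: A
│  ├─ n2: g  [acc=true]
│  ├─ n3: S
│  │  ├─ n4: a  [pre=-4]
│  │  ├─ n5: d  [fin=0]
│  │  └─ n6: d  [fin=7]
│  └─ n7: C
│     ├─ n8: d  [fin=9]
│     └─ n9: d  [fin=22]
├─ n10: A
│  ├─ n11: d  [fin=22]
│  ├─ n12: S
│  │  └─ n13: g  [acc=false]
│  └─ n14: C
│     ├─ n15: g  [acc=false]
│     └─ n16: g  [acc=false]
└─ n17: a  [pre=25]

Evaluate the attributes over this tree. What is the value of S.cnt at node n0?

1. n1.hot = true  [true]
2. n1.live = false  [false]
3. n2.acc = true  [terminal]
4. n4.pre = -4  [terminal]
5. n5.fin = 0  [terminal]
6. n6.fin = 7  [terminal]
7. n3.fin = -2  [a.pre + 2]
8. n3.cnt = 22  [22]
9. n3.idx = false  [d₀.fin > 0]
10. n7.pre = 9  [S.cnt * -2 + 53]
11. n8.fin = 9  [terminal]
12. n9.fin = 22  [terminal]
13. n7.sig = true  [true]
14. n1.depth = 23  [S.fin + S.cnt + 3]
15. n1.cnt = false  [S.fin > -2]
16. n10.hot = true  [true]
17. n10.live = true  [A₀.depth > 22]
18. n11.fin = 22  [terminal]
19. n13.acc = false  [terminal]
20. n12.fin = 23  [23]
21. n12.cnt = 29  [29]
22. n12.idx = true  [g.acc == false]
23. n14.pre = 19  [d.fin + S.cnt - 32]
24. n15.acc = false  [terminal]
25. n16.acc = false  [terminal]
26. n14.sig = true  [g₁.acc == false]
27. n10.depth = -9  [S.fin - 32]
28. n10.cnt = false  [d.fin > 22]
29. n17.pre = 25  [terminal]
30. n0.fin = 15  [a.pre + A₀.depth - 33]
31. n0.cnt = 4  [A₀.depth + a.pre - 44]
32. n0.idx = false  [a.pre > 25]

4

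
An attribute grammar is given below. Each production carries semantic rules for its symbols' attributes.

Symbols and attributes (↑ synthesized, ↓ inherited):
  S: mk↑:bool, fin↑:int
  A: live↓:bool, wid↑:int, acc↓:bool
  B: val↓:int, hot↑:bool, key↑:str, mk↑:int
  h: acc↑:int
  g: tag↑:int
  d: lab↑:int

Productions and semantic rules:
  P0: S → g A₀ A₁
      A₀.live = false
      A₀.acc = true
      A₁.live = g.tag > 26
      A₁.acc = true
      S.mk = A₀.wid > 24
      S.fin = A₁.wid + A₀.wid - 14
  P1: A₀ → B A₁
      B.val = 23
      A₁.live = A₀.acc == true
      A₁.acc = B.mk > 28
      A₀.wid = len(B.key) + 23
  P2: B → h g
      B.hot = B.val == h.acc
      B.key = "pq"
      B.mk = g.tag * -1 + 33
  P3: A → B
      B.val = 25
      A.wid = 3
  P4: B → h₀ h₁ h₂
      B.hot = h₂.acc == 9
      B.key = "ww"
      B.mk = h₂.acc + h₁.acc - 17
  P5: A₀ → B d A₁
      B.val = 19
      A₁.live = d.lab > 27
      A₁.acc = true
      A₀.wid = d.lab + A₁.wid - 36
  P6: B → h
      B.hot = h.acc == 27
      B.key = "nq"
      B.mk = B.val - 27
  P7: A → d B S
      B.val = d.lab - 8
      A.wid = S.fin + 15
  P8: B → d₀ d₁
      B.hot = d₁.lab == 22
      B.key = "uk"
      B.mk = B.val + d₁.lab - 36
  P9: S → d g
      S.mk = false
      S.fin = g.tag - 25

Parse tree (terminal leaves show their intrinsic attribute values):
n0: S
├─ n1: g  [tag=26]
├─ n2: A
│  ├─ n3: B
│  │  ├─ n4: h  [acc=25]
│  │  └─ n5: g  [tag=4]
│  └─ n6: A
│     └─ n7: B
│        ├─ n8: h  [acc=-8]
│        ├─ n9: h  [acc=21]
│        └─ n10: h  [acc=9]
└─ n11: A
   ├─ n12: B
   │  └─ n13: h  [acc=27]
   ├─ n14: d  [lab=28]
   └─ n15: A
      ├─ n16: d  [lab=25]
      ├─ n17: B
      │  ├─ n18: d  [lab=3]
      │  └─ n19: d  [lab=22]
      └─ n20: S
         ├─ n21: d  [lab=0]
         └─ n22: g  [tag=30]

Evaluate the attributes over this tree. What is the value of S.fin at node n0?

1. n1.tag = 26  [terminal]
2. n2.live = false  [false]
3. n2.acc = true  [true]
4. n3.val = 23  [23]
5. n4.acc = 25  [terminal]
6. n5.tag = 4  [terminal]
7. n3.hot = false  [B.val == h.acc]
8. n3.key = "pq"  ["pq"]
9. n3.mk = 29  [g.tag * -1 + 33]
10. n6.live = true  [A₀.acc == true]
11. n6.acc = true  [B.mk > 28]
12. n7.val = 25  [25]
13. n8.acc = -8  [terminal]
14. n9.acc = 21  [terminal]
15. n10.acc = 9  [terminal]
16. n7.hot = true  [h₂.acc == 9]
17. n7.key = "ww"  ["ww"]
18. n7.mk = 13  [h₂.acc + h₁.acc - 17]
19. n6.wid = 3  [3]
20. n2.wid = 25  [len(B.key) + 23]
21. n11.live = false  [g.tag > 26]
22. n11.acc = true  [true]
23. n12.val = 19  [19]
24. n13.acc = 27  [terminal]
25. n12.hot = true  [h.acc == 27]
26. n12.key = "nq"  ["nq"]
27. n12.mk = -8  [B.val - 27]
28. n14.lab = 28  [terminal]
29. n15.live = true  [d.lab > 27]
30. n15.acc = true  [true]
31. n16.lab = 25  [terminal]
32. n17.val = 17  [d.lab - 8]
33. n18.lab = 3  [terminal]
34. n19.lab = 22  [terminal]
35. n17.hot = true  [d₁.lab == 22]
36. n17.key = "uk"  ["uk"]
37. n17.mk = 3  [B.val + d₁.lab - 36]
38. n21.lab = 0  [terminal]
39. n22.tag = 30  [terminal]
40. n20.mk = false  [false]
41. n20.fin = 5  [g.tag - 25]
42. n15.wid = 20  [S.fin + 15]
43. n11.wid = 12  [d.lab + A₁.wid - 36]
44. n0.mk = true  [A₀.wid > 24]
45. n0.fin = 23  [A₁.wid + A₀.wid - 14]

23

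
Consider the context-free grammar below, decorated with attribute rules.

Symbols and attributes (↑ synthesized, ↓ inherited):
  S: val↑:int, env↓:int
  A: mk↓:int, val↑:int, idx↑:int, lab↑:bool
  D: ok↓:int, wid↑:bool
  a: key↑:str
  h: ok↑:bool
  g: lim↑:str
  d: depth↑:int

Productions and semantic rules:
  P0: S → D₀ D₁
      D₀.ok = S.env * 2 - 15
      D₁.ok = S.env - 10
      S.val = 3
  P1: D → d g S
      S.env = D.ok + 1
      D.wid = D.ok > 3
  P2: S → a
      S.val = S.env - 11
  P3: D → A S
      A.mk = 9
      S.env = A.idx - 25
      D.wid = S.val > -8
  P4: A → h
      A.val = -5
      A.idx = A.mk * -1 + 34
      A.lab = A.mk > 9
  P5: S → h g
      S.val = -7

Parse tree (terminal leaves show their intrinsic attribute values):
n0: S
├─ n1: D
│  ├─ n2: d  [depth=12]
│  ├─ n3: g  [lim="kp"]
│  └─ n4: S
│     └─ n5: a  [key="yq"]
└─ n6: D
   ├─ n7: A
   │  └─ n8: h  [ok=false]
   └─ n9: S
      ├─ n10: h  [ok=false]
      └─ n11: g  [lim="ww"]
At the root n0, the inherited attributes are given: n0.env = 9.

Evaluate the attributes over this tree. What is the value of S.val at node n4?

1. n0.env = 9  [given at root]
2. n1.ok = 3  [S.env * 2 - 15]
3. n2.depth = 12  [terminal]
4. n3.lim = "kp"  [terminal]
5. n4.env = 4  [D.ok + 1]
6. n5.key = "yq"  [terminal]
7. n4.val = -7  [S.env - 11]
8. n1.wid = false  [D.ok > 3]
9. n6.ok = -1  [S.env - 10]
10. n7.mk = 9  [9]
11. n8.ok = false  [terminal]
12. n7.val = -5  [-5]
13. n7.idx = 25  [A.mk * -1 + 34]
14. n7.lab = false  [A.mk > 9]
15. n9.env = 0  [A.idx - 25]
16. n10.ok = false  [terminal]
17. n11.lim = "ww"  [terminal]
18. n9.val = -7  [-7]
19. n6.wid = true  [S.val > -8]
20. n0.val = 3  [3]

-7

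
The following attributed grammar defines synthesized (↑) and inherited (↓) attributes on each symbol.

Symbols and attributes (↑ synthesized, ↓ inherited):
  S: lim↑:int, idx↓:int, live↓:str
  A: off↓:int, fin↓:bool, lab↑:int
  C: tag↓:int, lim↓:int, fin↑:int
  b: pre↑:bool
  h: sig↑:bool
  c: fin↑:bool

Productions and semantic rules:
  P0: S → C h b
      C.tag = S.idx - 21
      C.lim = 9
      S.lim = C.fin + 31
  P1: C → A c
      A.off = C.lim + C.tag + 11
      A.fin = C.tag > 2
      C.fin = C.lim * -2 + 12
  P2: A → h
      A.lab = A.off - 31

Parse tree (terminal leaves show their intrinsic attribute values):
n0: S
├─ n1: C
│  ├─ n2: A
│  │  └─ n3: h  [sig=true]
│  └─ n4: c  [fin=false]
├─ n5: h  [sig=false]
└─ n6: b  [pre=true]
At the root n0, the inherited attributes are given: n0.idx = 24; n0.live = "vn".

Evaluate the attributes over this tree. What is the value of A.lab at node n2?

-8

1. n0.idx = 24  [given at root]
2. n0.live = "vn"  [given at root]
3. n1.tag = 3  [S.idx - 21]
4. n1.lim = 9  [9]
5. n2.off = 23  [C.lim + C.tag + 11]
6. n2.fin = true  [C.tag > 2]
7. n3.sig = true  [terminal]
8. n2.lab = -8  [A.off - 31]
9. n4.fin = false  [terminal]
10. n1.fin = -6  [C.lim * -2 + 12]
11. n5.sig = false  [terminal]
12. n6.pre = true  [terminal]
13. n0.lim = 25  [C.fin + 31]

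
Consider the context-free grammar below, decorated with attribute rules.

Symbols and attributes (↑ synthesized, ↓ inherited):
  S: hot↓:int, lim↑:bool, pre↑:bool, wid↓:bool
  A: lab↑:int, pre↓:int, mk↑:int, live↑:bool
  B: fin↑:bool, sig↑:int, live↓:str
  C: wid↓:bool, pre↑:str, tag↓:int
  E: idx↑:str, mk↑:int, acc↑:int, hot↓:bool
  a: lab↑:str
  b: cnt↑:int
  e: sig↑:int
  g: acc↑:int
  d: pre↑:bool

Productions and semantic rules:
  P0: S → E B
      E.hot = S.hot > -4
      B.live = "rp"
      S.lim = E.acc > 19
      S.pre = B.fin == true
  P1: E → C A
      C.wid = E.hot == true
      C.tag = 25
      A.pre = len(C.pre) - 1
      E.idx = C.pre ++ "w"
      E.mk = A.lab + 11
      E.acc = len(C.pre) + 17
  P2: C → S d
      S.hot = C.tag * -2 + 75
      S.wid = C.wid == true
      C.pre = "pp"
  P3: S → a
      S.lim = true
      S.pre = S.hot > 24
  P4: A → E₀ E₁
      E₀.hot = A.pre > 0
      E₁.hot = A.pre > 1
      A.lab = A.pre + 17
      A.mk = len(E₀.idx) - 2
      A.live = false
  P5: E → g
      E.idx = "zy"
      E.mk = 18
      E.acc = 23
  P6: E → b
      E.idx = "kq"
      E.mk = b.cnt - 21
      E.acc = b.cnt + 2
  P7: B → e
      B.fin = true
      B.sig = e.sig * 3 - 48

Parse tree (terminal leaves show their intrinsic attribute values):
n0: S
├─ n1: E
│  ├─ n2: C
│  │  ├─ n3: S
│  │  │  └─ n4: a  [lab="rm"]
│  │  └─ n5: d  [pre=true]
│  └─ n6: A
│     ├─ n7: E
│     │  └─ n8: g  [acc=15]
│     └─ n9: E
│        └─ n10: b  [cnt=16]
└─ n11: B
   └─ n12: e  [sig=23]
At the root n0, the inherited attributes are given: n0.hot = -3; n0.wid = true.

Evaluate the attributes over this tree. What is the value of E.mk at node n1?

1. n0.hot = -3  [given at root]
2. n0.wid = true  [given at root]
3. n1.hot = true  [S.hot > -4]
4. n2.wid = true  [E.hot == true]
5. n2.tag = 25  [25]
6. n3.hot = 25  [C.tag * -2 + 75]
7. n3.wid = true  [C.wid == true]
8. n4.lab = "rm"  [terminal]
9. n3.lim = true  [true]
10. n3.pre = true  [S.hot > 24]
11. n5.pre = true  [terminal]
12. n2.pre = "pp"  ["pp"]
13. n6.pre = 1  [len(C.pre) - 1]
14. n7.hot = true  [A.pre > 0]
15. n8.acc = 15  [terminal]
16. n7.idx = "zy"  ["zy"]
17. n7.mk = 18  [18]
18. n7.acc = 23  [23]
19. n9.hot = false  [A.pre > 1]
20. n10.cnt = 16  [terminal]
21. n9.idx = "kq"  ["kq"]
22. n9.mk = -5  [b.cnt - 21]
23. n9.acc = 18  [b.cnt + 2]
24. n6.lab = 18  [A.pre + 17]
25. n6.mk = 0  [len(E₀.idx) - 2]
26. n6.live = false  [false]
27. n1.idx = "ppw"  [C.pre ++ "w"]
28. n1.mk = 29  [A.lab + 11]
29. n1.acc = 19  [len(C.pre) + 17]
30. n11.live = "rp"  ["rp"]
31. n12.sig = 23  [terminal]
32. n11.fin = true  [true]
33. n11.sig = 21  [e.sig * 3 - 48]
34. n0.lim = false  [E.acc > 19]
35. n0.pre = true  [B.fin == true]

29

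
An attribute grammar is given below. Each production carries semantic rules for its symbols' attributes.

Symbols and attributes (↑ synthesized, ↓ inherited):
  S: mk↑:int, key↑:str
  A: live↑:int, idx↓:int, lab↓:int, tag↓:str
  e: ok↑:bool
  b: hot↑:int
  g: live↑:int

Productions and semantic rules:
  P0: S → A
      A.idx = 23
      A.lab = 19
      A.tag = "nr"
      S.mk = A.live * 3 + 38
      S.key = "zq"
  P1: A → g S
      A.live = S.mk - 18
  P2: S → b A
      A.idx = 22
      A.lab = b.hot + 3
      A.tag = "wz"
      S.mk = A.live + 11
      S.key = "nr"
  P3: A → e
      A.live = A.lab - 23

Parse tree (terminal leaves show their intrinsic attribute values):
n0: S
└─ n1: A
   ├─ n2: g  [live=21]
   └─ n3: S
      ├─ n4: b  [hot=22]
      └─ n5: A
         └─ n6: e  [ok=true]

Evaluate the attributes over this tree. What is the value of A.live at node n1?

-5

1. n1.idx = 23  [23]
2. n1.lab = 19  [19]
3. n1.tag = "nr"  ["nr"]
4. n2.live = 21  [terminal]
5. n4.hot = 22  [terminal]
6. n5.idx = 22  [22]
7. n5.lab = 25  [b.hot + 3]
8. n5.tag = "wz"  ["wz"]
9. n6.ok = true  [terminal]
10. n5.live = 2  [A.lab - 23]
11. n3.mk = 13  [A.live + 11]
12. n3.key = "nr"  ["nr"]
13. n1.live = -5  [S.mk - 18]
14. n0.mk = 23  [A.live * 3 + 38]
15. n0.key = "zq"  ["zq"]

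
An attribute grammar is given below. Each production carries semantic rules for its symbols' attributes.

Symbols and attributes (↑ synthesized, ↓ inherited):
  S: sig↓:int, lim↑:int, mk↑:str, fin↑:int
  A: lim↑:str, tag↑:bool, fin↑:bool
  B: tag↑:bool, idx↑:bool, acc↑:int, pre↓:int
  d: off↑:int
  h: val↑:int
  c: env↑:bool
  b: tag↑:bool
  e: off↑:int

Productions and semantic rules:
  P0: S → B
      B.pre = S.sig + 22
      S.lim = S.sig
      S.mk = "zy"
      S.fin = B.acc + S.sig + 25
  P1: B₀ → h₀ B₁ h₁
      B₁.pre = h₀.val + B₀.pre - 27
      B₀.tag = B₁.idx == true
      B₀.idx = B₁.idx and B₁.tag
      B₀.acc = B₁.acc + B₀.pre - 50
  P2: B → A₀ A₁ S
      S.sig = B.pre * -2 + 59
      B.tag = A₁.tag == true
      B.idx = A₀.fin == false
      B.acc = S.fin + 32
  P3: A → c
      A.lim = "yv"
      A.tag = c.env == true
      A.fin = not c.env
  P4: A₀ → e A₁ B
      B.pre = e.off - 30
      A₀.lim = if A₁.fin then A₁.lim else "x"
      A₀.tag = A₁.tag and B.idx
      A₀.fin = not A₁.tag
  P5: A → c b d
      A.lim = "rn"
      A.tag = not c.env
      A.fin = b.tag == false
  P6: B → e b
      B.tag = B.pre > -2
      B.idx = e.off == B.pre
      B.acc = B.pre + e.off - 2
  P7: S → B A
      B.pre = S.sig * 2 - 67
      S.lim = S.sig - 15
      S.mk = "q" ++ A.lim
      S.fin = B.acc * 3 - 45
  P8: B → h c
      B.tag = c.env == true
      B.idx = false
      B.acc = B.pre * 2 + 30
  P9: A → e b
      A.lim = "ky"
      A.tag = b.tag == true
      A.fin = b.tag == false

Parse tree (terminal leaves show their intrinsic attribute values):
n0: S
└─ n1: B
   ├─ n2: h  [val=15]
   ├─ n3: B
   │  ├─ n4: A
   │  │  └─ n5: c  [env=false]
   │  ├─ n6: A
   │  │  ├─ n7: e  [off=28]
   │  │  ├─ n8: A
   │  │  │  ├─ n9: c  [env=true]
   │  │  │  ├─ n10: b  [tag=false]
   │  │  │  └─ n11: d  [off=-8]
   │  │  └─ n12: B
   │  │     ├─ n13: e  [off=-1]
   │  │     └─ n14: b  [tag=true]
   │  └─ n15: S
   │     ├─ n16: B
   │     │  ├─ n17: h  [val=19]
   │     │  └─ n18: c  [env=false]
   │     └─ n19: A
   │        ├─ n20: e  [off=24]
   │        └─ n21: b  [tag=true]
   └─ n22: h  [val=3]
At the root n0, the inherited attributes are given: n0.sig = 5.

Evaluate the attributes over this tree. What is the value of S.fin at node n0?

30

1. n0.sig = 5  [given at root]
2. n1.pre = 27  [S.sig + 22]
3. n2.val = 15  [terminal]
4. n3.pre = 15  [h₀.val + B₀.pre - 27]
5. n5.env = false  [terminal]
6. n4.lim = "yv"  ["yv"]
7. n4.tag = false  [c.env == true]
8. n4.fin = true  [not c.env]
9. n7.off = 28  [terminal]
10. n9.env = true  [terminal]
11. n10.tag = false  [terminal]
12. n11.off = -8  [terminal]
13. n8.lim = "rn"  ["rn"]
14. n8.tag = false  [not c.env]
15. n8.fin = true  [b.tag == false]
16. n12.pre = -2  [e.off - 30]
17. n13.off = -1  [terminal]
18. n14.tag = true  [terminal]
19. n12.tag = false  [B.pre > -2]
20. n12.idx = false  [e.off == B.pre]
21. n12.acc = -5  [B.pre + e.off - 2]
22. n6.lim = "rn"  [if A₁.fin then A₁.lim else "x"]
23. n6.tag = false  [A₁.tag and B.idx]
24. n6.fin = true  [not A₁.tag]
25. n15.sig = 29  [B.pre * -2 + 59]
26. n16.pre = -9  [S.sig * 2 - 67]
27. n17.val = 19  [terminal]
28. n18.env = false  [terminal]
29. n16.tag = false  [c.env == true]
30. n16.idx = false  [false]
31. n16.acc = 12  [B.pre * 2 + 30]
32. n20.off = 24  [terminal]
33. n21.tag = true  [terminal]
34. n19.lim = "ky"  ["ky"]
35. n19.tag = true  [b.tag == true]
36. n19.fin = false  [b.tag == false]
37. n15.lim = 14  [S.sig - 15]
38. n15.mk = "qky"  ["q" ++ A.lim]
39. n15.fin = -9  [B.acc * 3 - 45]
40. n3.tag = false  [A₁.tag == true]
41. n3.idx = false  [A₀.fin == false]
42. n3.acc = 23  [S.fin + 32]
43. n22.val = 3  [terminal]
44. n1.tag = false  [B₁.idx == true]
45. n1.idx = false  [B₁.idx and B₁.tag]
46. n1.acc = 0  [B₁.acc + B₀.pre - 50]
47. n0.lim = 5  [S.sig]
48. n0.mk = "zy"  ["zy"]
49. n0.fin = 30  [B.acc + S.sig + 25]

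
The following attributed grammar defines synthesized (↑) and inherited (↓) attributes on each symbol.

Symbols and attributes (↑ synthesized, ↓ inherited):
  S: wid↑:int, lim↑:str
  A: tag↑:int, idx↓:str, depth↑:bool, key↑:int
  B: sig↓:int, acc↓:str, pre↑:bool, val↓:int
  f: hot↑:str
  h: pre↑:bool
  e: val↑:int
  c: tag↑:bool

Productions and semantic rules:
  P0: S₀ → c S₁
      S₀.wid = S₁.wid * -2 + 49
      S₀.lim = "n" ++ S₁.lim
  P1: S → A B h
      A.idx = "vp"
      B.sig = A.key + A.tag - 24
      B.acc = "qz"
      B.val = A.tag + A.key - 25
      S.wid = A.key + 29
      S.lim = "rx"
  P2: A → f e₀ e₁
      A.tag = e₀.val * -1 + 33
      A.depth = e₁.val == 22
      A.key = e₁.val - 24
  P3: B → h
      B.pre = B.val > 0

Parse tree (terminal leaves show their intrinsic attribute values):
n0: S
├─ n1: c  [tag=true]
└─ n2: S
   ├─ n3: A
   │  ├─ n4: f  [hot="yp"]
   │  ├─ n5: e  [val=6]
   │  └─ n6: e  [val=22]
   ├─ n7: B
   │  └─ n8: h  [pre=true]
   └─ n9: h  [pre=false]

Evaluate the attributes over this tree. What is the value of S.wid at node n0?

1. n1.tag = true  [terminal]
2. n3.idx = "vp"  ["vp"]
3. n4.hot = "yp"  [terminal]
4. n5.val = 6  [terminal]
5. n6.val = 22  [terminal]
6. n3.tag = 27  [e₀.val * -1 + 33]
7. n3.depth = true  [e₁.val == 22]
8. n3.key = -2  [e₁.val - 24]
9. n7.sig = 1  [A.key + A.tag - 24]
10. n7.acc = "qz"  ["qz"]
11. n7.val = 0  [A.tag + A.key - 25]
12. n8.pre = true  [terminal]
13. n7.pre = false  [B.val > 0]
14. n9.pre = false  [terminal]
15. n2.wid = 27  [A.key + 29]
16. n2.lim = "rx"  ["rx"]
17. n0.wid = -5  [S₁.wid * -2 + 49]
18. n0.lim = "nrx"  ["n" ++ S₁.lim]

-5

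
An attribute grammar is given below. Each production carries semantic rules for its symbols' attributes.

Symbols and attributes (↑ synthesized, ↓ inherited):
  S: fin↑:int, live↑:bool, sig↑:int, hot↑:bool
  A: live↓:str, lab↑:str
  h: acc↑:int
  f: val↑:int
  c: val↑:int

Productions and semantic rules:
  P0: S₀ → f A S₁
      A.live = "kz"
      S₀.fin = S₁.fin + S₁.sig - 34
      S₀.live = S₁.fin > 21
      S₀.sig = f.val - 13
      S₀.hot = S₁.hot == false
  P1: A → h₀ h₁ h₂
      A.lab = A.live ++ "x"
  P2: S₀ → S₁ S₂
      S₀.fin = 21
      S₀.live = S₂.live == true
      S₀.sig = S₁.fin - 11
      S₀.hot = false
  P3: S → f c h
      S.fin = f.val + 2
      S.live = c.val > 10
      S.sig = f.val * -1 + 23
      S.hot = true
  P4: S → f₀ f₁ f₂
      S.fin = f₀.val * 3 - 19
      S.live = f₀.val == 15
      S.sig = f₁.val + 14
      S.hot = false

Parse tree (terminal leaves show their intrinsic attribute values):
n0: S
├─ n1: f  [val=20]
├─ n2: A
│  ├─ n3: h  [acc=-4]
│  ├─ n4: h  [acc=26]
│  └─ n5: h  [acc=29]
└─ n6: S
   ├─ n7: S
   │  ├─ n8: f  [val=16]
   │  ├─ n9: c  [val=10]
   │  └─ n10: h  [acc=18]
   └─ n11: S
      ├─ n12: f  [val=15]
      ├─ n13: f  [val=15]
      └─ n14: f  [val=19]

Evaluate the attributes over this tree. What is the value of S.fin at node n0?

1. n1.val = 20  [terminal]
2. n2.live = "kz"  ["kz"]
3. n3.acc = -4  [terminal]
4. n4.acc = 26  [terminal]
5. n5.acc = 29  [terminal]
6. n2.lab = "kzx"  [A.live ++ "x"]
7. n8.val = 16  [terminal]
8. n9.val = 10  [terminal]
9. n10.acc = 18  [terminal]
10. n7.fin = 18  [f.val + 2]
11. n7.live = false  [c.val > 10]
12. n7.sig = 7  [f.val * -1 + 23]
13. n7.hot = true  [true]
14. n12.val = 15  [terminal]
15. n13.val = 15  [terminal]
16. n14.val = 19  [terminal]
17. n11.fin = 26  [f₀.val * 3 - 19]
18. n11.live = true  [f₀.val == 15]
19. n11.sig = 29  [f₁.val + 14]
20. n11.hot = false  [false]
21. n6.fin = 21  [21]
22. n6.live = true  [S₂.live == true]
23. n6.sig = 7  [S₁.fin - 11]
24. n6.hot = false  [false]
25. n0.fin = -6  [S₁.fin + S₁.sig - 34]
26. n0.live = false  [S₁.fin > 21]
27. n0.sig = 7  [f.val - 13]
28. n0.hot = true  [S₁.hot == false]

-6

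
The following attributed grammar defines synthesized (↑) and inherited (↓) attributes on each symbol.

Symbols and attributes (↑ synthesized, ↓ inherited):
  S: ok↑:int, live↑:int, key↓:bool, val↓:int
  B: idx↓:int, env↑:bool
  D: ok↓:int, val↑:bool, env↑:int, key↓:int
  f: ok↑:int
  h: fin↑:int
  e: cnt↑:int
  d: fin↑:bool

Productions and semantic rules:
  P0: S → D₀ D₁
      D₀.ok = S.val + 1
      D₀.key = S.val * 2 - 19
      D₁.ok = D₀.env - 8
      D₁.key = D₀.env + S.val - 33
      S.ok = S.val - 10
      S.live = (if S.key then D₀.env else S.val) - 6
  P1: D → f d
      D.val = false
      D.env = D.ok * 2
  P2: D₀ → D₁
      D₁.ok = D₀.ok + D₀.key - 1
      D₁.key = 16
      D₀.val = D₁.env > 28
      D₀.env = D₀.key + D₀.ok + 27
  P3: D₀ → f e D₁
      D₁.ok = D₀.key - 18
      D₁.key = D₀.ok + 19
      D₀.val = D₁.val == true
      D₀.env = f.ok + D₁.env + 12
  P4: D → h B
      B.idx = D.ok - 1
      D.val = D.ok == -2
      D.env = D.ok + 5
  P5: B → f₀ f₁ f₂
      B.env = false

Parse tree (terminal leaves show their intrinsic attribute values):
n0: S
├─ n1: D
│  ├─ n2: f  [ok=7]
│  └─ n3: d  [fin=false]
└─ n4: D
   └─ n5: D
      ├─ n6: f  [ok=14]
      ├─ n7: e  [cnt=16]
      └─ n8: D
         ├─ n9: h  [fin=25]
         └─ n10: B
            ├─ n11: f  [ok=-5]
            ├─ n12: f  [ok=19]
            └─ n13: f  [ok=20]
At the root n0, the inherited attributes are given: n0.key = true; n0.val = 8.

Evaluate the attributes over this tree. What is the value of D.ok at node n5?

1. n0.key = true  [given at root]
2. n0.val = 8  [given at root]
3. n1.ok = 9  [S.val + 1]
4. n1.key = -3  [S.val * 2 - 19]
5. n2.ok = 7  [terminal]
6. n3.fin = false  [terminal]
7. n1.val = false  [false]
8. n1.env = 18  [D.ok * 2]
9. n4.ok = 10  [D₀.env - 8]
10. n4.key = -7  [D₀.env + S.val - 33]
11. n5.ok = 2  [D₀.ok + D₀.key - 1]
12. n5.key = 16  [16]
13. n6.ok = 14  [terminal]
14. n7.cnt = 16  [terminal]
15. n8.ok = -2  [D₀.key - 18]
16. n8.key = 21  [D₀.ok + 19]
17. n9.fin = 25  [terminal]
18. n10.idx = -3  [D.ok - 1]
19. n11.ok = -5  [terminal]
20. n12.ok = 19  [terminal]
21. n13.ok = 20  [terminal]
22. n10.env = false  [false]
23. n8.val = true  [D.ok == -2]
24. n8.env = 3  [D.ok + 5]
25. n5.val = true  [D₁.val == true]
26. n5.env = 29  [f.ok + D₁.env + 12]
27. n4.val = true  [D₁.env > 28]
28. n4.env = 30  [D₀.key + D₀.ok + 27]
29. n0.ok = -2  [S.val - 10]
30. n0.live = 12  [(if S.key then D₀.env else S.val) - 6]

2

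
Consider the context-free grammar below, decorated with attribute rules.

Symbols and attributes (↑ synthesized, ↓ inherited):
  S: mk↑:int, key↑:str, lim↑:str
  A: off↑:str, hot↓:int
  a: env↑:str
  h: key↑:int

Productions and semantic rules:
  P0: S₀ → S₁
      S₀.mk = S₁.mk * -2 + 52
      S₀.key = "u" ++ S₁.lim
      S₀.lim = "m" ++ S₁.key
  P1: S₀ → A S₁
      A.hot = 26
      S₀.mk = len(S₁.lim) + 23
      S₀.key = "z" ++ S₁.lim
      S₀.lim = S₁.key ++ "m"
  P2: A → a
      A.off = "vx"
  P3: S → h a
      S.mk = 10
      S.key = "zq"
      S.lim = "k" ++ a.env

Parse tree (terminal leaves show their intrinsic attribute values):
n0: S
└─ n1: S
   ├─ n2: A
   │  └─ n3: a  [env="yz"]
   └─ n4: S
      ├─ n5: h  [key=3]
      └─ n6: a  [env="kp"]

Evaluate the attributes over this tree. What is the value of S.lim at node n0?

1. n2.hot = 26  [26]
2. n3.env = "yz"  [terminal]
3. n2.off = "vx"  ["vx"]
4. n5.key = 3  [terminal]
5. n6.env = "kp"  [terminal]
6. n4.mk = 10  [10]
7. n4.key = "zq"  ["zq"]
8. n4.lim = "kkp"  ["k" ++ a.env]
9. n1.mk = 26  [len(S₁.lim) + 23]
10. n1.key = "zkkp"  ["z" ++ S₁.lim]
11. n1.lim = "zqm"  [S₁.key ++ "m"]
12. n0.mk = 0  [S₁.mk * -2 + 52]
13. n0.key = "uzqm"  ["u" ++ S₁.lim]
14. n0.lim = "mzkkp"  ["m" ++ S₁.key]

"mzkkp"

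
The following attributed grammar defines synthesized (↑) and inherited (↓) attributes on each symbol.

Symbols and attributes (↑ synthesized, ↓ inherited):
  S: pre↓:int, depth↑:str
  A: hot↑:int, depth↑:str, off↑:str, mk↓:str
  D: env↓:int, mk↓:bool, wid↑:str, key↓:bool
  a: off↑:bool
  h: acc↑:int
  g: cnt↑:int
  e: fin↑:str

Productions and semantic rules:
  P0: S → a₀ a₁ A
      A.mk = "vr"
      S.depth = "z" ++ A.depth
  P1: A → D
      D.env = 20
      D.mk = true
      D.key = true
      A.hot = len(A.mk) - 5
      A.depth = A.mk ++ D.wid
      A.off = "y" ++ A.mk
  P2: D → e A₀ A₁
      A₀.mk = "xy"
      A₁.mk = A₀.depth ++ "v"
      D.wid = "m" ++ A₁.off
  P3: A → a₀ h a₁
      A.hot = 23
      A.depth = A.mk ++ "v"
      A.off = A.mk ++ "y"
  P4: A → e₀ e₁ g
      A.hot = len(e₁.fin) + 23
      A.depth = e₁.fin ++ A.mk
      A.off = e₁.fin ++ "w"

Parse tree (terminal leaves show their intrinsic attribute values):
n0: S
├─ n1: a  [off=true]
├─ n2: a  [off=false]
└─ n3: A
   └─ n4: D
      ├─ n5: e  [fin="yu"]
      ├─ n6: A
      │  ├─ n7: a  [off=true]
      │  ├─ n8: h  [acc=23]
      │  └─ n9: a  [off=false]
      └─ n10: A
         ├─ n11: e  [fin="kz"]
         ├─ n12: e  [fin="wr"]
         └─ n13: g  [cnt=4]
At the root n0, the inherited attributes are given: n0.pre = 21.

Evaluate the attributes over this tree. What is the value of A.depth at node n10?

"wrxyvv"

1. n0.pre = 21  [given at root]
2. n1.off = true  [terminal]
3. n2.off = false  [terminal]
4. n3.mk = "vr"  ["vr"]
5. n4.env = 20  [20]
6. n4.mk = true  [true]
7. n4.key = true  [true]
8. n5.fin = "yu"  [terminal]
9. n6.mk = "xy"  ["xy"]
10. n7.off = true  [terminal]
11. n8.acc = 23  [terminal]
12. n9.off = false  [terminal]
13. n6.hot = 23  [23]
14. n6.depth = "xyv"  [A.mk ++ "v"]
15. n6.off = "xyy"  [A.mk ++ "y"]
16. n10.mk = "xyvv"  [A₀.depth ++ "v"]
17. n11.fin = "kz"  [terminal]
18. n12.fin = "wr"  [terminal]
19. n13.cnt = 4  [terminal]
20. n10.hot = 25  [len(e₁.fin) + 23]
21. n10.depth = "wrxyvv"  [e₁.fin ++ A.mk]
22. n10.off = "wrw"  [e₁.fin ++ "w"]
23. n4.wid = "mwrw"  ["m" ++ A₁.off]
24. n3.hot = -3  [len(A.mk) - 5]
25. n3.depth = "vrmwrw"  [A.mk ++ D.wid]
26. n3.off = "yvr"  ["y" ++ A.mk]
27. n0.depth = "zvrmwrw"  ["z" ++ A.depth]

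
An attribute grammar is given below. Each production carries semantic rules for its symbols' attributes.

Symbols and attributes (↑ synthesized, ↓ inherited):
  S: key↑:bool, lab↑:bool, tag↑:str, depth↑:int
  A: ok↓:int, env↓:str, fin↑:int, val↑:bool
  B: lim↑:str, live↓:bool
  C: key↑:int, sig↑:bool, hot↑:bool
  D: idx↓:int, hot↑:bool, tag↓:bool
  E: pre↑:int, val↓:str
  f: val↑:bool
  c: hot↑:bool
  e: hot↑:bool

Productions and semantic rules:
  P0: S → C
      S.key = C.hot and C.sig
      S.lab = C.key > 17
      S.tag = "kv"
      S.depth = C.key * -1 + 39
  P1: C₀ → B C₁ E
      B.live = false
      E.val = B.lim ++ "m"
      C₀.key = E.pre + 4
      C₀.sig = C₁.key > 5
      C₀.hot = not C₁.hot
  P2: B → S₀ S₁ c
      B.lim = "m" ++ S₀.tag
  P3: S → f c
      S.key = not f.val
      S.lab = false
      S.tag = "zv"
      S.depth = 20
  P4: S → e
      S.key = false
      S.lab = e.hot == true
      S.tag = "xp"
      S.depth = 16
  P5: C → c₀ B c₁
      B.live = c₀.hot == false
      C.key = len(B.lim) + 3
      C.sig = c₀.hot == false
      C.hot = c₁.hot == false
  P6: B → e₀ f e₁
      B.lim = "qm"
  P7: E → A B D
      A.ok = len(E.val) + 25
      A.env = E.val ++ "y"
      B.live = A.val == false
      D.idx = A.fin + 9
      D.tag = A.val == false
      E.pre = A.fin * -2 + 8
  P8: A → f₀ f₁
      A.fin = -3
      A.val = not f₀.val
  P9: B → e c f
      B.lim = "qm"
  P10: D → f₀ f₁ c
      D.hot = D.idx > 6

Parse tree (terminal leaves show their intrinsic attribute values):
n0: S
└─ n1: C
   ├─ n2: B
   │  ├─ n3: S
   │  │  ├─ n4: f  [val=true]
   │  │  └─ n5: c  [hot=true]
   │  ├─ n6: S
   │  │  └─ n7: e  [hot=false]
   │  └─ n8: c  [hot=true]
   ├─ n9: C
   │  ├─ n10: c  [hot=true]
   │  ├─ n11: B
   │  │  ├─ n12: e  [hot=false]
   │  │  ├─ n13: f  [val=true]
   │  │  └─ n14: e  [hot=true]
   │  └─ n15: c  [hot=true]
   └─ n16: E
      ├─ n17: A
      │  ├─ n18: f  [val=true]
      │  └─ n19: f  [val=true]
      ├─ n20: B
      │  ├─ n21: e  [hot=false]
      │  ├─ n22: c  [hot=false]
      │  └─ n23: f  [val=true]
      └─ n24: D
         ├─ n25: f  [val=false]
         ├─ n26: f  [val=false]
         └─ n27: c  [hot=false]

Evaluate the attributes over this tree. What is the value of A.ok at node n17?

1. n2.live = false  [false]
2. n4.val = true  [terminal]
3. n5.hot = true  [terminal]
4. n3.key = false  [not f.val]
5. n3.lab = false  [false]
6. n3.tag = "zv"  ["zv"]
7. n3.depth = 20  [20]
8. n7.hot = false  [terminal]
9. n6.key = false  [false]
10. n6.lab = false  [e.hot == true]
11. n6.tag = "xp"  ["xp"]
12. n6.depth = 16  [16]
13. n8.hot = true  [terminal]
14. n2.lim = "mzv"  ["m" ++ S₀.tag]
15. n10.hot = true  [terminal]
16. n11.live = false  [c₀.hot == false]
17. n12.hot = false  [terminal]
18. n13.val = true  [terminal]
19. n14.hot = true  [terminal]
20. n11.lim = "qm"  ["qm"]
21. n15.hot = true  [terminal]
22. n9.key = 5  [len(B.lim) + 3]
23. n9.sig = false  [c₀.hot == false]
24. n9.hot = false  [c₁.hot == false]
25. n16.val = "mzvm"  [B.lim ++ "m"]
26. n17.ok = 29  [len(E.val) + 25]
27. n17.env = "mzvmy"  [E.val ++ "y"]
28. n18.val = true  [terminal]
29. n19.val = true  [terminal]
30. n17.fin = -3  [-3]
31. n17.val = false  [not f₀.val]
32. n20.live = true  [A.val == false]
33. n21.hot = false  [terminal]
34. n22.hot = false  [terminal]
35. n23.val = true  [terminal]
36. n20.lim = "qm"  ["qm"]
37. n24.idx = 6  [A.fin + 9]
38. n24.tag = true  [A.val == false]
39. n25.val = false  [terminal]
40. n26.val = false  [terminal]
41. n27.hot = false  [terminal]
42. n24.hot = false  [D.idx > 6]
43. n16.pre = 14  [A.fin * -2 + 8]
44. n1.key = 18  [E.pre + 4]
45. n1.sig = false  [C₁.key > 5]
46. n1.hot = true  [not C₁.hot]
47. n0.key = false  [C.hot and C.sig]
48. n0.lab = true  [C.key > 17]
49. n0.tag = "kv"  ["kv"]
50. n0.depth = 21  [C.key * -1 + 39]

29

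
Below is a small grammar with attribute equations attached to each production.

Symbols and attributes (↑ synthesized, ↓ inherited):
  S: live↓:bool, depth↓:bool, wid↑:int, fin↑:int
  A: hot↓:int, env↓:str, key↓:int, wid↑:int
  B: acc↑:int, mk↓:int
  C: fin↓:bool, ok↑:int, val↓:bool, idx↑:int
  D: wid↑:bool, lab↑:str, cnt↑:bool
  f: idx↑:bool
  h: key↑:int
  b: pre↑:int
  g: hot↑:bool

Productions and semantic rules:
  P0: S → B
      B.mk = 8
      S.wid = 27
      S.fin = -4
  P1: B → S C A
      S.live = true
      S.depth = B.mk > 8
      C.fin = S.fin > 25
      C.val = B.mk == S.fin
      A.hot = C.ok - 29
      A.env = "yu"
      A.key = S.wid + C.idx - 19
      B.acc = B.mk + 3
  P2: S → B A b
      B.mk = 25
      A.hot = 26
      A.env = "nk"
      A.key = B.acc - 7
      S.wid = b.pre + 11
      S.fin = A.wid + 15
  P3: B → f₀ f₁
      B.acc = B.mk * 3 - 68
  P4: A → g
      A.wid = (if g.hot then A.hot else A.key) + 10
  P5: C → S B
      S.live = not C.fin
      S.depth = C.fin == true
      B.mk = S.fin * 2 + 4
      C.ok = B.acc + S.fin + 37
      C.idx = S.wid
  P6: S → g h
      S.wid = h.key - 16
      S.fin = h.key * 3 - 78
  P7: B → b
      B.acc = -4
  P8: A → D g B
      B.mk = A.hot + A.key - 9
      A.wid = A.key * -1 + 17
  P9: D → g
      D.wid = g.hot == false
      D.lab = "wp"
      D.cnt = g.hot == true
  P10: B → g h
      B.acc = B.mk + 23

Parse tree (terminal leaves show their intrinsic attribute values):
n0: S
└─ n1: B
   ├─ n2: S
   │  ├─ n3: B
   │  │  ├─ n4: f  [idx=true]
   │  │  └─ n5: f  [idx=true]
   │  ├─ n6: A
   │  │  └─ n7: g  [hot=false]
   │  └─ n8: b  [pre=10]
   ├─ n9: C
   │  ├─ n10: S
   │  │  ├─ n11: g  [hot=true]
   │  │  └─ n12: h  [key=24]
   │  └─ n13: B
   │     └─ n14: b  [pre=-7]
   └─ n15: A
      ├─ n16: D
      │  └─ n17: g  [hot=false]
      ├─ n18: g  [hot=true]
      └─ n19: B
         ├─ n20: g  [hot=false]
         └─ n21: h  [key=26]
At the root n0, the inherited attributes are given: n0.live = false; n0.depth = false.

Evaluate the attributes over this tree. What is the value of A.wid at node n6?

1. n0.live = false  [given at root]
2. n0.depth = false  [given at root]
3. n1.mk = 8  [8]
4. n2.live = true  [true]
5. n2.depth = false  [B.mk > 8]
6. n3.mk = 25  [25]
7. n4.idx = true  [terminal]
8. n5.idx = true  [terminal]
9. n3.acc = 7  [B.mk * 3 - 68]
10. n6.hot = 26  [26]
11. n6.env = "nk"  ["nk"]
12. n6.key = 0  [B.acc - 7]
13. n7.hot = false  [terminal]
14. n6.wid = 10  [(if g.hot then A.hot else A.key) + 10]
15. n8.pre = 10  [terminal]
16. n2.wid = 21  [b.pre + 11]
17. n2.fin = 25  [A.wid + 15]
18. n9.fin = false  [S.fin > 25]
19. n9.val = false  [B.mk == S.fin]
20. n10.live = true  [not C.fin]
21. n10.depth = false  [C.fin == true]
22. n11.hot = true  [terminal]
23. n12.key = 24  [terminal]
24. n10.wid = 8  [h.key - 16]
25. n10.fin = -6  [h.key * 3 - 78]
26. n13.mk = -8  [S.fin * 2 + 4]
27. n14.pre = -7  [terminal]
28. n13.acc = -4  [-4]
29. n9.ok = 27  [B.acc + S.fin + 37]
30. n9.idx = 8  [S.wid]
31. n15.hot = -2  [C.ok - 29]
32. n15.env = "yu"  ["yu"]
33. n15.key = 10  [S.wid + C.idx - 19]
34. n17.hot = false  [terminal]
35. n16.wid = true  [g.hot == false]
36. n16.lab = "wp"  ["wp"]
37. n16.cnt = false  [g.hot == true]
38. n18.hot = true  [terminal]
39. n19.mk = -1  [A.hot + A.key - 9]
40. n20.hot = false  [terminal]
41. n21.key = 26  [terminal]
42. n19.acc = 22  [B.mk + 23]
43. n15.wid = 7  [A.key * -1 + 17]
44. n1.acc = 11  [B.mk + 3]
45. n0.wid = 27  [27]
46. n0.fin = -4  [-4]

10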